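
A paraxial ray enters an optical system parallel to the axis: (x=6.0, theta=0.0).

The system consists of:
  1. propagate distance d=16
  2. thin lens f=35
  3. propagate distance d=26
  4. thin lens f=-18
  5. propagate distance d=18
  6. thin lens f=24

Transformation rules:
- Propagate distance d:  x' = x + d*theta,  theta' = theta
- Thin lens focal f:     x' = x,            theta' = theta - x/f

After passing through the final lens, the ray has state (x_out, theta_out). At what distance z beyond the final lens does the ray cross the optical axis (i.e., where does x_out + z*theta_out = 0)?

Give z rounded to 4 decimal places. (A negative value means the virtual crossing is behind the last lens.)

Initial: x=6.0000 theta=0.0000
After 1 (propagate distance d=16): x=6.0000 theta=0.0000
After 2 (thin lens f=35): x=6.0000 theta=-6/35 (≈-0.1714)
After 3 (propagate distance d=26): x=54/35 (≈1.5429) theta=-6/35 (≈-0.1714)
After 4 (thin lens f=-18): x=54/35 (≈1.5429) theta=-3/35 (≈-0.0857)
After 5 (propagate distance d=18): x=0.0000 theta=-3/35 (≈-0.0857)
After 6 (thin lens f=24): x=0.0000 theta=-3/35 (≈-0.0857)
z_focus = -x_out/theta_out = -(0.0000)/(-3/35) = 0.0000
Rounded to 4 decimal places: z = 0.0000

Answer: 0.0000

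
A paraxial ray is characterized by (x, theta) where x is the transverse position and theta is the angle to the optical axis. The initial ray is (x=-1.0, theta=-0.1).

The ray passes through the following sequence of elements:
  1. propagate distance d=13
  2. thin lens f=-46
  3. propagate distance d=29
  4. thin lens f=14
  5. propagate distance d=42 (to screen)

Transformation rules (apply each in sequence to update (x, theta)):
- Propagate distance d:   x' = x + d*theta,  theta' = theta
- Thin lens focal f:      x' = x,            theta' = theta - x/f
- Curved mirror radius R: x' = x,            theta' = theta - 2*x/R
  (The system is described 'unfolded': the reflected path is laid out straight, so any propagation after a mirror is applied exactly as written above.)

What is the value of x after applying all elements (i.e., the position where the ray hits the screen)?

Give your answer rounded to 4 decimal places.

Initial: x=-1.0000 theta=-0.1000
After 1 (propagate distance d=13): x=-2.3000 theta=-0.1000
After 2 (thin lens f=-46): x=-2.3000 theta=-0.1500
After 3 (propagate distance d=29): x=-6.6500 theta=-0.1500
After 4 (thin lens f=14): x=-6.6500 theta=0.3250
After 5 (propagate distance d=42 (to screen)): x=7.0000 theta=0.3250
Rounded to 4 decimal places: x = 7.0000

Answer: 7.0000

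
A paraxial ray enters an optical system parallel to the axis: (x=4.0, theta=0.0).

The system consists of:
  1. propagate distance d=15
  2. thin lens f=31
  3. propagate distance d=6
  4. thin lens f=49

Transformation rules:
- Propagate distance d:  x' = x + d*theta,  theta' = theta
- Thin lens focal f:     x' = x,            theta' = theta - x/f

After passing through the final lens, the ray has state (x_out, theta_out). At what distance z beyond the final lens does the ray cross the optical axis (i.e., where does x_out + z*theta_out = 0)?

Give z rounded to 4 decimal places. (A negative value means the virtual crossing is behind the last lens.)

Initial: x=4.0000 theta=0.0000
After 1 (propagate distance d=15): x=4.0000 theta=0.0000
After 2 (thin lens f=31): x=4.0000 theta=-4/31 (≈-0.1290)
After 3 (propagate distance d=6): x=100/31 (≈3.2258) theta=-4/31 (≈-0.1290)
After 4 (thin lens f=49): x=100/31 (≈3.2258) theta=-296/1519 (≈-0.1949)
z_focus = -x_out/theta_out = -(100/31)/(-296/1519) = 1225/74 ≈ 16.5541
Rounded to 4 decimal places: z = 16.5541

Answer: 16.5541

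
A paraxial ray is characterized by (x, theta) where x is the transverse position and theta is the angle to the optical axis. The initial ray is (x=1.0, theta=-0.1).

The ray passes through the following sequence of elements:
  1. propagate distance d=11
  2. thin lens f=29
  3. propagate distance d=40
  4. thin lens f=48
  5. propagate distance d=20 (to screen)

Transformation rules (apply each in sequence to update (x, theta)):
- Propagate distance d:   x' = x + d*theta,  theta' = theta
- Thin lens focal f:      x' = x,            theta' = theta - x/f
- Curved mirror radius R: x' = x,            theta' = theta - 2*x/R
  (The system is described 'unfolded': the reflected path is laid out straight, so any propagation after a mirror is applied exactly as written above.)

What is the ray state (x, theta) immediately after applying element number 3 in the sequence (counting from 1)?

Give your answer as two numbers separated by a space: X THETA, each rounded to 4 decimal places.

Initial: x=1.0000 theta=-0.1000
After 1 (propagate distance d=11): x=-0.1000 theta=-0.1000
After 2 (thin lens f=29): x=-0.1000 theta=-14/145 (≈-0.0966)
After 3 (propagate distance d=40): x=-1149/290 (≈-3.9621) theta=-14/145 (≈-0.0966)
Rounded to 4 decimal places: x = -3.9621, theta = -0.0966

Answer: -3.9621 -0.0966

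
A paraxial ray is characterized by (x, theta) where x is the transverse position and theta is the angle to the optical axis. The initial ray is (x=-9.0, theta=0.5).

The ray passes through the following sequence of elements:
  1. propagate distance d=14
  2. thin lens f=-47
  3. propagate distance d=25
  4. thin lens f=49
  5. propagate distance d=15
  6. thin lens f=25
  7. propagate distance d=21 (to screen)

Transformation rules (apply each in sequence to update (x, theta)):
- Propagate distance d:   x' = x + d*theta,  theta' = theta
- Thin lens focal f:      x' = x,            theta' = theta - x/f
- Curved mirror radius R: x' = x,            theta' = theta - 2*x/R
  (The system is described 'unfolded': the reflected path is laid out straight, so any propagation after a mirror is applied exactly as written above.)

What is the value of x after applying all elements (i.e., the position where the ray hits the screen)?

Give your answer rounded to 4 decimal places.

Initial: x=-9.0000 theta=0.5000
After 1 (propagate distance d=14): x=-2.0000 theta=0.5000
After 2 (thin lens f=-47): x=-2.0000 theta=43/94 (≈0.4574)
After 3 (propagate distance d=25): x=887/94 (≈9.4362) theta=43/94 (≈0.4574)
After 4 (thin lens f=49): x=887/94 (≈9.4362) theta=610/2303 (≈0.2649)
After 5 (propagate distance d=15): x=61763/4606 (≈13.4092) theta=610/2303 (≈0.2649)
After 6 (thin lens f=25): x=61763/4606 (≈13.4092) theta=-31263/115150 (≈-0.2715)
After 7 (propagate distance d=21 (to screen)): x=443776/57575 (≈7.7078) theta=-31263/115150 (≈-0.2715)
Rounded to 4 decimal places: x = 7.7078

Answer: 7.7078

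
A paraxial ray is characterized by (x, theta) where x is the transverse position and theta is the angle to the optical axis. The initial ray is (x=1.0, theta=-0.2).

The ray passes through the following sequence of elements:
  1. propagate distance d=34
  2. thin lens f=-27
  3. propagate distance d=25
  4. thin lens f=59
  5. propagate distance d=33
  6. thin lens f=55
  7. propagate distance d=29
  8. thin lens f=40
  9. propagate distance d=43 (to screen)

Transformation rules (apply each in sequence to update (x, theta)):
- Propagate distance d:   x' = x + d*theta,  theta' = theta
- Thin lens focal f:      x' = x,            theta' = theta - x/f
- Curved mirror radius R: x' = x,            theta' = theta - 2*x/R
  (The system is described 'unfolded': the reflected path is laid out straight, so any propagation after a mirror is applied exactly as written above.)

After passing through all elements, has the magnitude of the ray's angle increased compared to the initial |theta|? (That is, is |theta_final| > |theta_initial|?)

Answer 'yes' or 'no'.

Answer: yes

Derivation:
Initial: x=1.0000 theta=-0.2000
After 1 (propagate distance d=34): x=-5.8000 theta=-0.2000
After 2 (thin lens f=-27): x=-5.8000 theta=-56/135 (≈-0.4148)
After 3 (propagate distance d=25): x=-2183/135 (≈-16.1704) theta=-56/135 (≈-0.4148)
After 4 (thin lens f=59): x=-2183/135 (≈-16.1704) theta=-19/135 (≈-0.1407)
After 5 (propagate distance d=33): x=-562/27 (≈-20.8148) theta=-19/135 (≈-0.1407)
After 6 (thin lens f=55): x=-562/27 (≈-20.8148) theta=353/1485 (≈0.2377)
After 7 (propagate distance d=29): x=-2297/165 (≈-13.9212) theta=353/1485 (≈0.2377)
After 8 (thin lens f=40): x=-2297/165 (≈-13.9212) theta=3163/5400 (≈0.5857)
After 9 (propagate distance d=43 (to screen)): x=669179/59400 (≈11.2656) theta=3163/5400 (≈0.5857)
|theta_initial|=0.2000 |theta_final|=3163/5400 (≈0.5857) -> increased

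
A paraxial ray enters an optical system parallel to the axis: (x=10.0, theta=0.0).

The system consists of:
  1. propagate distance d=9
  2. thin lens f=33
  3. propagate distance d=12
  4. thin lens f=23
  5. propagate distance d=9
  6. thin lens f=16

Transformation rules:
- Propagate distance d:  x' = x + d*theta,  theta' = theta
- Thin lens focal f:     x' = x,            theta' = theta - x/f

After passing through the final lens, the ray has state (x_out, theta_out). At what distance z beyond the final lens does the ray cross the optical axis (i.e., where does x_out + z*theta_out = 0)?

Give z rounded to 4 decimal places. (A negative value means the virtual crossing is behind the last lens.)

Answer: 1.7598

Derivation:
Initial: x=10.0000 theta=0.0000
After 1 (propagate distance d=9): x=10.0000 theta=0.0000
After 2 (thin lens f=33): x=10.0000 theta=-10/33 (≈-0.3030)
After 3 (propagate distance d=12): x=70/11 (≈6.3636) theta=-10/33 (≈-0.3030)
After 4 (thin lens f=23): x=70/11 (≈6.3636) theta=-40/69 (≈-0.5797)
After 5 (propagate distance d=9): x=290/253 (≈1.1462) theta=-40/69 (≈-0.5797)
After 6 (thin lens f=16): x=290/253 (≈1.1462) theta=-3955/6072 (≈-0.6514)
z_focus = -x_out/theta_out = -(290/253)/(-3955/6072) = 1392/791 ≈ 1.7598
Rounded to 4 decimal places: z = 1.7598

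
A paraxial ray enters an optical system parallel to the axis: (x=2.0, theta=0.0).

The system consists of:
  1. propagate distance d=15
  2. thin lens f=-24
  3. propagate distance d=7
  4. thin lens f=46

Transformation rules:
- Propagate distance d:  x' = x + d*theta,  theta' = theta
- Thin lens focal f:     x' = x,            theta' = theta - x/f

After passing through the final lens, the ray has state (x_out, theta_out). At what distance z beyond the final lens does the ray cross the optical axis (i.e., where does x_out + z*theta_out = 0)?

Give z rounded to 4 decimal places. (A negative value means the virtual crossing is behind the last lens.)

Initial: x=2.0000 theta=0.0000
After 1 (propagate distance d=15): x=2.0000 theta=0.0000
After 2 (thin lens f=-24): x=2.0000 theta=1/12 (≈0.0833)
After 3 (propagate distance d=7): x=31/12 (≈2.5833) theta=1/12 (≈0.0833)
After 4 (thin lens f=46): x=31/12 (≈2.5833) theta=5/184 (≈0.0272)
z_focus = -x_out/theta_out = -(31/12)/(5/184) = -1426/15 ≈ -95.0667
Rounded to 4 decimal places: z = -95.0667

Answer: -95.0667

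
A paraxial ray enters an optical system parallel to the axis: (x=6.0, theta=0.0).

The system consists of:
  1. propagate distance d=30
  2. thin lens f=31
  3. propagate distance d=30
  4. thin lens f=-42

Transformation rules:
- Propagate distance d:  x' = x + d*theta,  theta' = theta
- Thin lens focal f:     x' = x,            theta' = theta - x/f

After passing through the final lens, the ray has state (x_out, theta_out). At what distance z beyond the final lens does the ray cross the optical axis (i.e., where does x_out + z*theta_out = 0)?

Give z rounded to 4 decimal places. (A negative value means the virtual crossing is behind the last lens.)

Initial: x=6.0000 theta=0.0000
After 1 (propagate distance d=30): x=6.0000 theta=0.0000
After 2 (thin lens f=31): x=6.0000 theta=-6/31 (≈-0.1935)
After 3 (propagate distance d=30): x=6/31 (≈0.1935) theta=-6/31 (≈-0.1935)
After 4 (thin lens f=-42): x=6/31 (≈0.1935) theta=-41/217 (≈-0.1889)
z_focus = -x_out/theta_out = -(6/31)/(-41/217) = 42/41 ≈ 1.0244
Rounded to 4 decimal places: z = 1.0244

Answer: 1.0244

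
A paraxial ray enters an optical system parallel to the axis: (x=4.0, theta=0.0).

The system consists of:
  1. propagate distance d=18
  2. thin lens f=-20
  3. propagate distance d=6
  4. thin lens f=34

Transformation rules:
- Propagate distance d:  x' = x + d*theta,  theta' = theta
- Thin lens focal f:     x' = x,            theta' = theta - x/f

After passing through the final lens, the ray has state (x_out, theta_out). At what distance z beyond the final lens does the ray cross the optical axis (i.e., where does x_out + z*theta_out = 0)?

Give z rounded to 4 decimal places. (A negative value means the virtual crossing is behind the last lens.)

Answer: -110.5000

Derivation:
Initial: x=4.0000 theta=0.0000
After 1 (propagate distance d=18): x=4.0000 theta=0.0000
After 2 (thin lens f=-20): x=4.0000 theta=0.2000
After 3 (propagate distance d=6): x=5.2000 theta=0.2000
After 4 (thin lens f=34): x=5.2000 theta=4/85 (≈0.0471)
z_focus = -x_out/theta_out = -(5.2000)/(4/85) = -110.5000
Rounded to 4 decimal places: z = -110.5000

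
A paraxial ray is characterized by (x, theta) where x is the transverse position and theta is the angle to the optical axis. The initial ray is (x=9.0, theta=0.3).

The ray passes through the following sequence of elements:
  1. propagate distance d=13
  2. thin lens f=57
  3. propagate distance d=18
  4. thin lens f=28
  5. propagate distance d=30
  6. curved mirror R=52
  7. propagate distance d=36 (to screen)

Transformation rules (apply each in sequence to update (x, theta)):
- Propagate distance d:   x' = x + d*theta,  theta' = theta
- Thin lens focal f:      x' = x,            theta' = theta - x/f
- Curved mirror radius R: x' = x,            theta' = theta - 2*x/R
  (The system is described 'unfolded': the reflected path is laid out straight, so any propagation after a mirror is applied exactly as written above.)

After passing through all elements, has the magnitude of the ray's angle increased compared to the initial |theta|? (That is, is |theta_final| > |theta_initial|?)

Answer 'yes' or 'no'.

Answer: yes

Derivation:
Initial: x=9.0000 theta=0.3000
After 1 (propagate distance d=13): x=12.9000 theta=0.3000
After 2 (thin lens f=57): x=12.9000 theta=7/95 (≈0.0737)
After 3 (propagate distance d=18): x=2703/190 (≈14.2263) theta=7/95 (≈0.0737)
After 4 (thin lens f=28): x=2703/190 (≈14.2263) theta=-2311/5320 (≈-0.4344)
After 5 (propagate distance d=30): x=3177/2660 (≈1.1944) theta=-2311/5320 (≈-0.4344)
After 6 (curved mirror R=52): x=3177/2660 (≈1.1944) theta=-1661/3458 (≈-0.4803)
After 7 (propagate distance d=36 (to screen)): x=-556659/34580 (≈-16.0977) theta=-1661/3458 (≈-0.4803)
|theta_initial|=0.3000 |theta_final|=1661/3458 (≈0.4803) -> increased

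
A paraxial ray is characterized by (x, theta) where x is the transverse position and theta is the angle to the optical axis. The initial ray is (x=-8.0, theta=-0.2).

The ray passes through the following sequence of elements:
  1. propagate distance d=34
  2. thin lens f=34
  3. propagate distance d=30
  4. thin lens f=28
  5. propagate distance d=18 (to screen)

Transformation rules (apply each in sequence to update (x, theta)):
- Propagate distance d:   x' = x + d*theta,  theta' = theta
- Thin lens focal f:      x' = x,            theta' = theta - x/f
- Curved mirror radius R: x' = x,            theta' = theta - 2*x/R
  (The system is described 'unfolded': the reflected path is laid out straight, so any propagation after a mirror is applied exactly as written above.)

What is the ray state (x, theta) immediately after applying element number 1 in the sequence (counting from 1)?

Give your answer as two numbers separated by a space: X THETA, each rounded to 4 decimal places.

Initial: x=-8.0000 theta=-0.2000
After 1 (propagate distance d=34): x=-14.8000 theta=-0.2000
Rounded to 4 decimal places: x = -14.8000, theta = -0.2000

Answer: -14.8000 -0.2000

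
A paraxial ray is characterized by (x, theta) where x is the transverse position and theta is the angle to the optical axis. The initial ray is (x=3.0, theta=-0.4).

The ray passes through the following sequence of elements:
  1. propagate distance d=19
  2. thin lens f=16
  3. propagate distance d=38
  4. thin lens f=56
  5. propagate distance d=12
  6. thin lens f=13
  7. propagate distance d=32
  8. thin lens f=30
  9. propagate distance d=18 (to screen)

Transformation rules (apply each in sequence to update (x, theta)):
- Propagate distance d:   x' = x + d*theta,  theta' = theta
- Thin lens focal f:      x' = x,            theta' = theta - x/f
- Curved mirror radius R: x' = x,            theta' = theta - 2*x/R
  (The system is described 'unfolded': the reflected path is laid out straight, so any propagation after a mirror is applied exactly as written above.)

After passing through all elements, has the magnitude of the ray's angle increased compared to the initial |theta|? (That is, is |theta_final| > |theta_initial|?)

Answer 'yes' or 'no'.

Answer: no

Derivation:
Initial: x=3.0000 theta=-0.4000
After 1 (propagate distance d=19): x=-4.6000 theta=-0.4000
After 2 (thin lens f=16): x=-4.6000 theta=-0.1125
After 3 (propagate distance d=38): x=-8.8750 theta=-0.1125
After 4 (thin lens f=56): x=-8.8750 theta=103/2240 (≈0.0460)
After 5 (propagate distance d=12): x=-4661/560 (≈-8.3232) theta=103/2240 (≈0.0460)
After 6 (thin lens f=13): x=-4661/560 (≈-8.3232) theta=19983/29120 (≈0.6862)
After 7 (propagate distance d=32): x=99271/7280 (≈13.6361) theta=19983/29120 (≈0.6862)
After 8 (thin lens f=30): x=99271/7280 (≈13.6361) theta=101203/436800 (≈0.2317)
After 9 (propagate distance d=18 (to screen)): x=1296319/72800 (≈17.8066) theta=101203/436800 (≈0.2317)
|theta_initial|=0.4000 |theta_final|=101203/436800 (≈0.2317) -> not increased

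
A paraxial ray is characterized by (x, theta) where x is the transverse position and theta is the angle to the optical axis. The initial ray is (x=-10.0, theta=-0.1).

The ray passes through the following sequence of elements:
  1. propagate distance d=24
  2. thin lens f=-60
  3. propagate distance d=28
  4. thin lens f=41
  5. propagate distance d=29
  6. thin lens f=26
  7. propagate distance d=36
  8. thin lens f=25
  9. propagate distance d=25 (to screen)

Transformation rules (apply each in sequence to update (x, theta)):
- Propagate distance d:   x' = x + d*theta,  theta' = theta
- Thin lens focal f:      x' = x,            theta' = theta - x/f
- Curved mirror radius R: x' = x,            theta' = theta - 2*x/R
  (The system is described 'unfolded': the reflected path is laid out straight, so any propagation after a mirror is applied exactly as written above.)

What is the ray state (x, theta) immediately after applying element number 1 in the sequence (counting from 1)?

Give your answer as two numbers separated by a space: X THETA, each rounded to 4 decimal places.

Initial: x=-10.0000 theta=-0.1000
After 1 (propagate distance d=24): x=-12.4000 theta=-0.1000
Rounded to 4 decimal places: x = -12.4000, theta = -0.1000

Answer: -12.4000 -0.1000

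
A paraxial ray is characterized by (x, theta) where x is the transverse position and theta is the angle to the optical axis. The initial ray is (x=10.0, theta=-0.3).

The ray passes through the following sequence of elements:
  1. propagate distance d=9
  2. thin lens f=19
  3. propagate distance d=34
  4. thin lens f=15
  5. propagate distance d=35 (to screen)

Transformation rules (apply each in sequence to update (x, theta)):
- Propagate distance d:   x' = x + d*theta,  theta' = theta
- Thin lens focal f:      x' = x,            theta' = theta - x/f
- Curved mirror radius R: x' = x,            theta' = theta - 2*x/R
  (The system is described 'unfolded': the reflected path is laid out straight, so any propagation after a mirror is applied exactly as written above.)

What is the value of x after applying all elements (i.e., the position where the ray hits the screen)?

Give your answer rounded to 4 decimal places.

Initial: x=10.0000 theta=-0.3000
After 1 (propagate distance d=9): x=7.3000 theta=-0.3000
After 2 (thin lens f=19): x=7.3000 theta=-13/19 (≈-0.6842)
After 3 (propagate distance d=34): x=-3033/190 (≈-15.9632) theta=-13/19 (≈-0.6842)
After 4 (thin lens f=15): x=-3033/190 (≈-15.9632) theta=0.3800
After 5 (propagate distance d=35 (to screen)): x=-253/95 (≈-2.6632) theta=0.3800
Rounded to 4 decimal places: x = -2.6632

Answer: -2.6632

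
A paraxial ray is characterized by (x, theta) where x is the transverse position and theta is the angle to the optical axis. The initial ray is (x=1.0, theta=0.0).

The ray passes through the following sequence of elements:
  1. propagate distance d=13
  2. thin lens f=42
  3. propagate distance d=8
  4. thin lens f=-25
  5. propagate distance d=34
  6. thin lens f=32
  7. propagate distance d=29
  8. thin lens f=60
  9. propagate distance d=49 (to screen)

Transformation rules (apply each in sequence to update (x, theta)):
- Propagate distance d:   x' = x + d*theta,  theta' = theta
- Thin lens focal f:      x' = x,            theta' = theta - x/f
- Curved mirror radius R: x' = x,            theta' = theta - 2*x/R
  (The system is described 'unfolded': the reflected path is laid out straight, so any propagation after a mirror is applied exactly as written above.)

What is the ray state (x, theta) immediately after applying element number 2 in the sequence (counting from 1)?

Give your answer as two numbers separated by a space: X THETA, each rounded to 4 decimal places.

Initial: x=1.0000 theta=0.0000
After 1 (propagate distance d=13): x=1.0000 theta=0.0000
After 2 (thin lens f=42): x=1.0000 theta=-1/42 (≈-0.0238)
Rounded to 4 decimal places: x = 1.0000, theta = -0.0238

Answer: 1.0000 -0.0238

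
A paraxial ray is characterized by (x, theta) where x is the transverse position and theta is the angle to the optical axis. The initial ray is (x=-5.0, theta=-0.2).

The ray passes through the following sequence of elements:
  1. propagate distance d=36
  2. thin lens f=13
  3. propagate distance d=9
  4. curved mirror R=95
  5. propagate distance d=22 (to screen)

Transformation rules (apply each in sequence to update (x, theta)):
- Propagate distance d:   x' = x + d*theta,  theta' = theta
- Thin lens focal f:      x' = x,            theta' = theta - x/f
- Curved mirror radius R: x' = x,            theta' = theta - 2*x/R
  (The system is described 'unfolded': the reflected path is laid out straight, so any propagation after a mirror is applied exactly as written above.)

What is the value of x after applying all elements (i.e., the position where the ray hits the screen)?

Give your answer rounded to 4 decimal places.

Initial: x=-5.0000 theta=-0.2000
After 1 (propagate distance d=36): x=-12.2000 theta=-0.2000
After 2 (thin lens f=13): x=-12.2000 theta=48/65 (≈0.7385)
After 3 (propagate distance d=9): x=-361/65 (≈-5.5538) theta=48/65 (≈0.7385)
After 4 (curved mirror R=95): x=-361/65 (≈-5.5538) theta=278/325 (≈0.8554)
After 5 (propagate distance d=22 (to screen)): x=4311/325 (≈13.2646) theta=278/325 (≈0.8554)
Rounded to 4 decimal places: x = 13.2646

Answer: 13.2646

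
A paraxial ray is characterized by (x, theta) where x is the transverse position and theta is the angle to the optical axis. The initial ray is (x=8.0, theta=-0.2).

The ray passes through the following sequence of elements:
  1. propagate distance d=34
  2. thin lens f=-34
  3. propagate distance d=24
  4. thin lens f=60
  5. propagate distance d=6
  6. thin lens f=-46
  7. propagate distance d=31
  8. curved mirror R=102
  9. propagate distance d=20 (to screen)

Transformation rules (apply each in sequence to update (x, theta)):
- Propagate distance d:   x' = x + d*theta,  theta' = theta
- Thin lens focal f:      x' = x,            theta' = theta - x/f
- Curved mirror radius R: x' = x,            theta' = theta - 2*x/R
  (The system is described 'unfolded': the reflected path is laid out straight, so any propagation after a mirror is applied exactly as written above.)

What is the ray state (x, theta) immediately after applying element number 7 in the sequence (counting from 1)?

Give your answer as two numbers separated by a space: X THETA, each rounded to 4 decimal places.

Answer: -9.4851 -0.1942

Derivation:
Initial: x=8.0000 theta=-0.2000
After 1 (propagate distance d=34): x=1.2000 theta=-0.2000
After 2 (thin lens f=-34): x=1.2000 theta=-14/85 (≈-0.1647)
After 3 (propagate distance d=24): x=-234/85 (≈-2.7529) theta=-14/85 (≈-0.1647)
After 4 (thin lens f=60): x=-234/85 (≈-2.7529) theta=-101/850 (≈-0.1188)
After 5 (propagate distance d=6): x=-1473/425 (≈-3.4659) theta=-101/850 (≈-0.1188)
After 6 (thin lens f=-46): x=-1473/425 (≈-3.4659) theta=-1898/9775 (≈-0.1942)
After 7 (propagate distance d=31): x=-92717/9775 (≈-9.4851) theta=-1898/9775 (≈-0.1942)
Rounded to 4 decimal places: x = -9.4851, theta = -0.1942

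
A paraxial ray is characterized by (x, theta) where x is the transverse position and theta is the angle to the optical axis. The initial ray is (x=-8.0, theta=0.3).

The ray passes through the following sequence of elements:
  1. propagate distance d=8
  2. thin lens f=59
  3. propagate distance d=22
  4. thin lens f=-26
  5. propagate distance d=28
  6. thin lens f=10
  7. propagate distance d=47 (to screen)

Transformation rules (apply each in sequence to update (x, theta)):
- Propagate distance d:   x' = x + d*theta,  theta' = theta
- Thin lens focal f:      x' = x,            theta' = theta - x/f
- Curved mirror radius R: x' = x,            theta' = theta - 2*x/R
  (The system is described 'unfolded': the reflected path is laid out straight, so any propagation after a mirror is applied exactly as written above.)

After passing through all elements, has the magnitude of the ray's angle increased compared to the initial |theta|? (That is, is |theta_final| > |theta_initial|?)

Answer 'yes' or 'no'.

Initial: x=-8.0000 theta=0.3000
After 1 (propagate distance d=8): x=-5.6000 theta=0.3000
After 2 (thin lens f=59): x=-5.6000 theta=233/590 (≈0.3949)
After 3 (propagate distance d=22): x=911/295 (≈3.0881) theta=233/590 (≈0.3949)
After 4 (thin lens f=-26): x=911/295 (≈3.0881) theta=394/767 (≈0.5137)
After 5 (propagate distance d=28): x=67003/3835 (≈17.4714) theta=394/767 (≈0.5137)
After 6 (thin lens f=10): x=67003/3835 (≈17.4714) theta=-47303/38350 (≈-1.2335)
After 7 (propagate distance d=47 (to screen)): x=-1553211/38350 (≈-40.5009) theta=-47303/38350 (≈-1.2335)
|theta_initial|=0.3000 |theta_final|=47303/38350 (≈1.2335) -> increased

Answer: yes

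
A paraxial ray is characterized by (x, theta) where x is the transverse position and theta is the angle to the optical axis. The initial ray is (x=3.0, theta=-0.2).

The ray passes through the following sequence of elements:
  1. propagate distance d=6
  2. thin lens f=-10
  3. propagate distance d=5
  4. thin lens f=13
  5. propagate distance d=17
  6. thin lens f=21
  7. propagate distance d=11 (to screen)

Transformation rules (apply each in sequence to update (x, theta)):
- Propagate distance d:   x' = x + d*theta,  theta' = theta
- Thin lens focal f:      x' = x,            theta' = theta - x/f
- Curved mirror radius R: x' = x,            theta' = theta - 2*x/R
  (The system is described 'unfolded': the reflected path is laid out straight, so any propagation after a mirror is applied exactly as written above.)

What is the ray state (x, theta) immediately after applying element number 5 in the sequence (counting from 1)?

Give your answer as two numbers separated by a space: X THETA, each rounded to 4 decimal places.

Initial: x=3.0000 theta=-0.2000
After 1 (propagate distance d=6): x=1.8000 theta=-0.2000
After 2 (thin lens f=-10): x=1.8000 theta=-0.0200
After 3 (propagate distance d=5): x=1.7000 theta=-0.0200
After 4 (thin lens f=13): x=1.7000 theta=-49/325 (≈-0.1508)
After 5 (propagate distance d=17): x=-561/650 (≈-0.8631) theta=-49/325 (≈-0.1508)
Rounded to 4 decimal places: x = -0.8631, theta = -0.1508

Answer: -0.8631 -0.1508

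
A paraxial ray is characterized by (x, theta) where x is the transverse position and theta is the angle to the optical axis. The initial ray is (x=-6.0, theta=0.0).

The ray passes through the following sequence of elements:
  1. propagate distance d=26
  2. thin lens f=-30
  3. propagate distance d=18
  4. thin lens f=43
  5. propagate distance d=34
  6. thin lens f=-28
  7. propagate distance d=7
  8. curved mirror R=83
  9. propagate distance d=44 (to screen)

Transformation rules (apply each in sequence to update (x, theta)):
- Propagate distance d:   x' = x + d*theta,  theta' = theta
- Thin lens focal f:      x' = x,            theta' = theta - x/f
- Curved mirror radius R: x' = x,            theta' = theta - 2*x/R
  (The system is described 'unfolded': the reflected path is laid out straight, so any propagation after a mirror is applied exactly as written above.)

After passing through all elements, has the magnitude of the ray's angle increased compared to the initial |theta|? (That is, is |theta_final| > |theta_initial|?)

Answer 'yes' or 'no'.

Initial: x=-6.0000 theta=0.0000
After 1 (propagate distance d=26): x=-6.0000 theta=0.0000
After 2 (thin lens f=-30): x=-6.0000 theta=-0.2000
After 3 (propagate distance d=18): x=-9.6000 theta=-0.2000
After 4 (thin lens f=43): x=-9.6000 theta=1/43 (≈0.0233)
After 5 (propagate distance d=34): x=-1894/215 (≈-8.8093) theta=1/43 (≈0.0233)
After 6 (thin lens f=-28): x=-1894/215 (≈-8.8093) theta=-877/3010 (≈-0.2914)
After 7 (propagate distance d=7): x=-933/86 (≈-10.8488) theta=-877/3010 (≈-0.2914)
After 8 (curved mirror R=83): x=-933/86 (≈-10.8488) theta=-7481/249830 (≈-0.0299)
After 9 (propagate distance d=44 (to screen)): x=-3039529/249830 (≈-12.1664) theta=-7481/249830 (≈-0.0299)
|theta_initial|=0.0000 |theta_final|=7481/249830 (≈0.0299) -> increased

Answer: yes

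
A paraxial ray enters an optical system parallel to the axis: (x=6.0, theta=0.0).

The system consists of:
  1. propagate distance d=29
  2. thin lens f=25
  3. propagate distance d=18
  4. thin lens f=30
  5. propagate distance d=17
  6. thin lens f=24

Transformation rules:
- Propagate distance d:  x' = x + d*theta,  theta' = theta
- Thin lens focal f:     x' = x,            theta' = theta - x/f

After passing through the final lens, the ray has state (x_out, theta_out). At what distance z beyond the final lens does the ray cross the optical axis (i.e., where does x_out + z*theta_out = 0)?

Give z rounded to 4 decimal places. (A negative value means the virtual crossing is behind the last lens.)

Answer: -21.4414

Derivation:
Initial: x=6.0000 theta=0.0000
After 1 (propagate distance d=29): x=6.0000 theta=0.0000
After 2 (thin lens f=25): x=6.0000 theta=-0.2400
After 3 (propagate distance d=18): x=1.6800 theta=-0.2400
After 4 (thin lens f=30): x=1.6800 theta=-0.2960
After 5 (propagate distance d=17): x=-3.3520 theta=-0.2960
After 6 (thin lens f=24): x=-3.3520 theta=-469/3000 (≈-0.1563)
z_focus = -x_out/theta_out = -(-3.3520)/(-469/3000) = -10056/469 ≈ -21.4414
Rounded to 4 decimal places: z = -21.4414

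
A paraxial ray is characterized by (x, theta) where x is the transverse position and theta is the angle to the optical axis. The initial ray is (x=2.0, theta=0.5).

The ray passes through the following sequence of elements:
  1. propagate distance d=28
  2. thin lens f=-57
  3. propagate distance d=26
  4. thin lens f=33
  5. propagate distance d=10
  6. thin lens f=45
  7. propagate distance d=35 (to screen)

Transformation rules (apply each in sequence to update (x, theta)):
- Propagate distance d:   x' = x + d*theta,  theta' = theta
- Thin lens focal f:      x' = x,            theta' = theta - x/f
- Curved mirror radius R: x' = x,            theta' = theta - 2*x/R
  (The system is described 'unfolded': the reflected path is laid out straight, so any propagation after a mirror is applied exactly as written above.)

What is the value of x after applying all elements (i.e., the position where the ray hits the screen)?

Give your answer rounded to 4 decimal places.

Initial: x=2.0000 theta=0.5000
After 1 (propagate distance d=28): x=16.0000 theta=0.5000
After 2 (thin lens f=-57): x=16.0000 theta=89/114 (≈0.7807)
After 3 (propagate distance d=26): x=2069/57 (≈36.2982) theta=89/114 (≈0.7807)
After 4 (thin lens f=33): x=2069/57 (≈36.2982) theta=-1201/3762 (≈-0.3192)
After 5 (propagate distance d=10): x=62272/1881 (≈33.1058) theta=-1201/3762 (≈-0.3192)
After 6 (thin lens f=45): x=62272/1881 (≈33.1058) theta=-178589/169290 (≈-1.0549)
After 7 (propagate distance d=35 (to screen)): x=-129227/33858 (≈-3.8167) theta=-178589/169290 (≈-1.0549)
Rounded to 4 decimal places: x = -3.8167

Answer: -3.8167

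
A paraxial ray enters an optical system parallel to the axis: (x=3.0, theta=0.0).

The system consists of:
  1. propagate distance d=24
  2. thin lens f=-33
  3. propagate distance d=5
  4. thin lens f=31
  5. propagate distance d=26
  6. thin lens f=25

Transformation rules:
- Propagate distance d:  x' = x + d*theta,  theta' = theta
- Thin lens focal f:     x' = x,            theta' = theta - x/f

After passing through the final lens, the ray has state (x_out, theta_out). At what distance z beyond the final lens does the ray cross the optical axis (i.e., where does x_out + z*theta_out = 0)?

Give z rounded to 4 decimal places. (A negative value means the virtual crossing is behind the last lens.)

Answer: 21.2639

Derivation:
Initial: x=3.0000 theta=0.0000
After 1 (propagate distance d=24): x=3.0000 theta=0.0000
After 2 (thin lens f=-33): x=3.0000 theta=1/11 (≈0.0909)
After 3 (propagate distance d=5): x=38/11 (≈3.4545) theta=1/11 (≈0.0909)
After 4 (thin lens f=31): x=38/11 (≈3.4545) theta=-7/341 (≈-0.0205)
After 5 (propagate distance d=26): x=996/341 (≈2.9208) theta=-7/341 (≈-0.0205)
After 6 (thin lens f=25): x=996/341 (≈2.9208) theta=-1171/8525 (≈-0.1374)
z_focus = -x_out/theta_out = -(996/341)/(-1171/8525) = 24900/1171 ≈ 21.2639
Rounded to 4 decimal places: z = 21.2639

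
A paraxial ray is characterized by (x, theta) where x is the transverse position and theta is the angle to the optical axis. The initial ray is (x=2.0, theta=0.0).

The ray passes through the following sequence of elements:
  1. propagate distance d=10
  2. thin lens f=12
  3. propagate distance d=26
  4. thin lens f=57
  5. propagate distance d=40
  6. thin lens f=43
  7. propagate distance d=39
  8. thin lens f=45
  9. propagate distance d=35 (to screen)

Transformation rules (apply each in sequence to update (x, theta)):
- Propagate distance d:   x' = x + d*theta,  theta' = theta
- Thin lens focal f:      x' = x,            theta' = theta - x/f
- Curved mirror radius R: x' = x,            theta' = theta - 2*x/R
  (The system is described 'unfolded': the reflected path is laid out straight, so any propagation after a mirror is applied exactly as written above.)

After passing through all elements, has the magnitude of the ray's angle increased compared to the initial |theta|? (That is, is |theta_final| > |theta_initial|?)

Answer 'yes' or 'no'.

Initial: x=2.0000 theta=0.0000
After 1 (propagate distance d=10): x=2.0000 theta=0.0000
After 2 (thin lens f=12): x=2.0000 theta=-1/6 (≈-0.1667)
After 3 (propagate distance d=26): x=-7/3 (≈-2.3333) theta=-1/6 (≈-0.1667)
After 4 (thin lens f=57): x=-7/3 (≈-2.3333) theta=-43/342 (≈-0.1257)
After 5 (propagate distance d=40): x=-1259/171 (≈-7.3626) theta=-43/342 (≈-0.1257)
After 6 (thin lens f=43): x=-1259/171 (≈-7.3626) theta=223/4902 (≈0.0455)
After 7 (propagate distance d=39): x=-82183/14706 (≈-5.5884) theta=223/4902 (≈0.0455)
After 8 (thin lens f=45): x=-82183/14706 (≈-5.5884) theta=56144/330885 (≈0.1697)
After 9 (propagate distance d=35 (to screen)): x=46369/132354 (≈0.3503) theta=56144/330885 (≈0.1697)
|theta_initial|=0.0000 |theta_final|=56144/330885 (≈0.1697) -> increased

Answer: yes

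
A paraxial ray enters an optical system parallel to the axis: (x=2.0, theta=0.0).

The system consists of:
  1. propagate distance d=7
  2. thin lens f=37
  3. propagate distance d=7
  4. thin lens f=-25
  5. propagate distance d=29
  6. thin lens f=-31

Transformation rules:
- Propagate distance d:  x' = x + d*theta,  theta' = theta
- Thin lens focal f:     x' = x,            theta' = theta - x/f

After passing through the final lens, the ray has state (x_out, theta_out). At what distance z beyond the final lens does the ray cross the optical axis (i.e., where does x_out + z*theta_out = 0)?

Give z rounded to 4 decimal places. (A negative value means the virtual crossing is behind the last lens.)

Answer: -26.4238

Derivation:
Initial: x=2.0000 theta=0.0000
After 1 (propagate distance d=7): x=2.0000 theta=0.0000
After 2 (thin lens f=37): x=2.0000 theta=-2/37 (≈-0.0541)
After 3 (propagate distance d=7): x=60/37 (≈1.6216) theta=-2/37 (≈-0.0541)
After 4 (thin lens f=-25): x=60/37 (≈1.6216) theta=2/185 (≈0.0108)
After 5 (propagate distance d=29): x=358/185 (≈1.9351) theta=2/185 (≈0.0108)
After 6 (thin lens f=-31): x=358/185 (≈1.9351) theta=84/1147 (≈0.0732)
z_focus = -x_out/theta_out = -(358/185)/(84/1147) = -5549/210 ≈ -26.4238
Rounded to 4 decimal places: z = -26.4238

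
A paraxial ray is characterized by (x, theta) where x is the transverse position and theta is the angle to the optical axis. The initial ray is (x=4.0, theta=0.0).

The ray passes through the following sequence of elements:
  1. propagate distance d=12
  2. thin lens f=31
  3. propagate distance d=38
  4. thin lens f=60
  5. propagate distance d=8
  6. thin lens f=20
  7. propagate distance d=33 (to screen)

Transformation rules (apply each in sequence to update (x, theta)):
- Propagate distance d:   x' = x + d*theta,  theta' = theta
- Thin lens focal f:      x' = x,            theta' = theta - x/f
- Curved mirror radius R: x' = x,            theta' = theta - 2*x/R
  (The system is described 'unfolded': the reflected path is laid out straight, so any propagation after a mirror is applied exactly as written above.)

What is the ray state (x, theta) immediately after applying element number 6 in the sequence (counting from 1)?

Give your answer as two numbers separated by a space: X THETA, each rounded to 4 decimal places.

Answer: -1.8151 -0.0232

Derivation:
Initial: x=4.0000 theta=0.0000
After 1 (propagate distance d=12): x=4.0000 theta=0.0000
After 2 (thin lens f=31): x=4.0000 theta=-4/31 (≈-0.1290)
After 3 (propagate distance d=38): x=-28/31 (≈-0.9032) theta=-4/31 (≈-0.1290)
After 4 (thin lens f=60): x=-28/31 (≈-0.9032) theta=-53/465 (≈-0.1140)
After 5 (propagate distance d=8): x=-844/465 (≈-1.8151) theta=-53/465 (≈-0.1140)
After 6 (thin lens f=20): x=-844/465 (≈-1.8151) theta=-18/775 (≈-0.0232)
Rounded to 4 decimal places: x = -1.8151, theta = -0.0232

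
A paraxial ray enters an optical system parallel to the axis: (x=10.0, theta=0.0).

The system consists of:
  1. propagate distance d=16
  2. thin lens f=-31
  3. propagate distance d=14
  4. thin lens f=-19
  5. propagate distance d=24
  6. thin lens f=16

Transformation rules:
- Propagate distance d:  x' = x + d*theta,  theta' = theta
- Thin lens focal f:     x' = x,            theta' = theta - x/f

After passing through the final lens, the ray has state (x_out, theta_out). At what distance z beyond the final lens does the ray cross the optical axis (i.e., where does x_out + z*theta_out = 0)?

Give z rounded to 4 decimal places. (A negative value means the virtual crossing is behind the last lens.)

Answer: 27.9854

Derivation:
Initial: x=10.0000 theta=0.0000
After 1 (propagate distance d=16): x=10.0000 theta=0.0000
After 2 (thin lens f=-31): x=10.0000 theta=10/31 (≈0.3226)
After 3 (propagate distance d=14): x=450/31 (≈14.5161) theta=10/31 (≈0.3226)
After 4 (thin lens f=-19): x=450/31 (≈14.5161) theta=640/589 (≈1.0866)
After 5 (propagate distance d=24): x=23910/589 (≈40.5942) theta=640/589 (≈1.0866)
After 6 (thin lens f=16): x=23910/589 (≈40.5942) theta=-6835/4712 (≈-1.4506)
z_focus = -x_out/theta_out = -(23910/589)/(-6835/4712) = 38256/1367 ≈ 27.9854
Rounded to 4 decimal places: z = 27.9854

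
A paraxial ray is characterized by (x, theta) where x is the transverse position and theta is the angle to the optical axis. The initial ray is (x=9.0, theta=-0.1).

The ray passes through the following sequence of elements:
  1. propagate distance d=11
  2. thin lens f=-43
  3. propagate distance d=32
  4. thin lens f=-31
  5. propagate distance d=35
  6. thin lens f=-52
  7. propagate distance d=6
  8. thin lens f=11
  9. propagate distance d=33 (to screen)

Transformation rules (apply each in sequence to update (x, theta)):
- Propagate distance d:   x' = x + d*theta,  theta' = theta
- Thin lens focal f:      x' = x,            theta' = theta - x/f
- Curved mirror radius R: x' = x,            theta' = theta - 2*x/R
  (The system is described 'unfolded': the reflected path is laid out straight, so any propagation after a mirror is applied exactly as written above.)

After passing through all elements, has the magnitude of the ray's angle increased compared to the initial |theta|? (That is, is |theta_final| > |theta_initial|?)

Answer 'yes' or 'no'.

Answer: yes

Derivation:
Initial: x=9.0000 theta=-0.1000
After 1 (propagate distance d=11): x=7.9000 theta=-0.1000
After 2 (thin lens f=-43): x=7.9000 theta=18/215 (≈0.0837)
After 3 (propagate distance d=32): x=4549/430 (≈10.5791) theta=18/215 (≈0.0837)
After 4 (thin lens f=-31): x=4549/430 (≈10.5791) theta=1133/2666 (≈0.4250)
After 5 (propagate distance d=35): x=169647/6665 (≈25.4534) theta=1133/2666 (≈0.4250)
After 6 (thin lens f=-52): x=169647/6665 (≈25.4534) theta=316937/346580 (≈0.9145)
After 7 (propagate distance d=6): x=5361633/173290 (≈30.9402) theta=316937/346580 (≈0.9145)
After 8 (thin lens f=11): x=5361633/173290 (≈30.9402) theta=-7236959/3812380 (≈-1.8983)
After 9 (propagate distance d=33 (to screen)): x=-10987611/346580 (≈-31.7030) theta=-7236959/3812380 (≈-1.8983)
|theta_initial|=0.1000 |theta_final|=7236959/3812380 (≈1.8983) -> increased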